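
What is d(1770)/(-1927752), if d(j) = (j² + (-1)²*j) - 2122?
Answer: -783137/481938 ≈ -1.6250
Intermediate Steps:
d(j) = -2122 + j + j² (d(j) = (j² + 1*j) - 2122 = (j² + j) - 2122 = (j + j²) - 2122 = -2122 + j + j²)
d(1770)/(-1927752) = (-2122 + 1770 + 1770²)/(-1927752) = (-2122 + 1770 + 3132900)*(-1/1927752) = 3132548*(-1/1927752) = -783137/481938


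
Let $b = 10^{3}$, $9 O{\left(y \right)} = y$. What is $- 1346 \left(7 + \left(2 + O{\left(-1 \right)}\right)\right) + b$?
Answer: $- \frac{98680}{9} \approx -10964.0$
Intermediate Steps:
$O{\left(y \right)} = \frac{y}{9}$
$b = 1000$
$- 1346 \left(7 + \left(2 + O{\left(-1 \right)}\right)\right) + b = - 1346 \left(7 + \left(2 + \frac{1}{9} \left(-1\right)\right)\right) + 1000 = - 1346 \left(7 + \left(2 - \frac{1}{9}\right)\right) + 1000 = - 1346 \left(7 + \frac{17}{9}\right) + 1000 = \left(-1346\right) \frac{80}{9} + 1000 = - \frac{107680}{9} + 1000 = - \frac{98680}{9}$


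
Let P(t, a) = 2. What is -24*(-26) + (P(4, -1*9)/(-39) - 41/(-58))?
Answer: 1412971/2262 ≈ 624.66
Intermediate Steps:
-24*(-26) + (P(4, -1*9)/(-39) - 41/(-58)) = -24*(-26) + (2/(-39) - 41/(-58)) = 624 + (2*(-1/39) - 41*(-1/58)) = 624 + (-2/39 + 41/58) = 624 + 1483/2262 = 1412971/2262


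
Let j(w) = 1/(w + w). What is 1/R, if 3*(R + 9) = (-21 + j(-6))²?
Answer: 432/60121 ≈ 0.0071855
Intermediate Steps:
j(w) = 1/(2*w)
R = 60121/432 (R = -9 + (-21 + (½)/(-6))²/3 = -9 + (-21 + (½)*(-⅙))²/3 = -9 + (-21 - 1/12)²/3 = -9 + (-253/12)²/3 = -9 + (⅓)*(64009/144) = -9 + 64009/432 = 60121/432 ≈ 139.17)
1/R = 1/(60121/432) = 432/60121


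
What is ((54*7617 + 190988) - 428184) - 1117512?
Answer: -943390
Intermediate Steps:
((54*7617 + 190988) - 428184) - 1117512 = ((411318 + 190988) - 428184) - 1117512 = (602306 - 428184) - 1117512 = 174122 - 1117512 = -943390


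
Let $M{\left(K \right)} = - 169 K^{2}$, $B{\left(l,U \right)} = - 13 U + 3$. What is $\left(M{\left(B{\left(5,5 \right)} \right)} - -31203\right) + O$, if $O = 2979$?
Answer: $-615454$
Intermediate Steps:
$B{\left(l,U \right)} = 3 - 13 U$
$\left(M{\left(B{\left(5,5 \right)} \right)} - -31203\right) + O = \left(- 169 \left(3 - 65\right)^{2} - -31203\right) + 2979 = \left(- 169 \left(3 - 65\right)^{2} + 31203\right) + 2979 = \left(- 169 \left(-62\right)^{2} + 31203\right) + 2979 = \left(\left(-169\right) 3844 + 31203\right) + 2979 = \left(-649636 + 31203\right) + 2979 = -618433 + 2979 = -615454$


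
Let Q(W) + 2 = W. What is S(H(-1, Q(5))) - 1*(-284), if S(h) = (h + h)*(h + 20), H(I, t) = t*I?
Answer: 182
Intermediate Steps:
Q(W) = -2 + W
H(I, t) = I*t
S(h) = 2*h*(20 + h) (S(h) = (2*h)*(20 + h) = 2*h*(20 + h))
S(H(-1, Q(5))) - 1*(-284) = 2*(-(-2 + 5))*(20 - (-2 + 5)) - 1*(-284) = 2*(-1*3)*(20 - 1*3) + 284 = 2*(-3)*(20 - 3) + 284 = 2*(-3)*17 + 284 = -102 + 284 = 182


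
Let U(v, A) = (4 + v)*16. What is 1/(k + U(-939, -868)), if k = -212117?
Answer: -1/227077 ≈ -4.4038e-6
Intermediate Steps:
U(v, A) = 64 + 16*v
1/(k + U(-939, -868)) = 1/(-212117 + (64 + 16*(-939))) = 1/(-212117 + (64 - 15024)) = 1/(-212117 - 14960) = 1/(-227077) = -1/227077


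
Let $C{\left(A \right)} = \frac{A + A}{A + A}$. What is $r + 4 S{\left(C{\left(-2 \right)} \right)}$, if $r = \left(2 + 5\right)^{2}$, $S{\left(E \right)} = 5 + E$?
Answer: $73$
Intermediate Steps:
$C{\left(A \right)} = 1$ ($C{\left(A \right)} = \frac{2 A}{2 A} = 2 A \frac{1}{2 A} = 1$)
$r = 49$ ($r = 7^{2} = 49$)
$r + 4 S{\left(C{\left(-2 \right)} \right)} = 49 + 4 \left(5 + 1\right) = 49 + 4 \cdot 6 = 49 + 24 = 73$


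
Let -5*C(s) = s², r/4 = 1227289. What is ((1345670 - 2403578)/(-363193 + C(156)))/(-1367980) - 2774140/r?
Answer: -87298868012552818/154484693719673611 ≈ -0.56510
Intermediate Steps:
r = 4909156 (r = 4*1227289 = 4909156)
C(s) = -s²/5
((1345670 - 2403578)/(-363193 + C(156)))/(-1367980) - 2774140/r = ((1345670 - 2403578)/(-363193 - ⅕*156²))/(-1367980) - 2774140/4909156 = -1057908/(-363193 - ⅕*24336)*(-1/1367980) - 2774140*1/4909156 = -1057908/(-363193 - 24336/5)*(-1/1367980) - 693535/1227289 = -1057908/(-1840301/5)*(-1/1367980) - 693535/1227289 = -1057908*(-5/1840301)*(-1/1367980) - 693535/1227289 = (5289540/1840301)*(-1/1367980) - 693535/1227289 = -264477/125874748099 - 693535/1227289 = -87298868012552818/154484693719673611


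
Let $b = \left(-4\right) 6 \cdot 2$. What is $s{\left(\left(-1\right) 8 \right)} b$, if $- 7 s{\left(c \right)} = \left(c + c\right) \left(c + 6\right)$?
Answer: $\frac{1536}{7} \approx 219.43$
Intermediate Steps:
$s{\left(c \right)} = - \frac{2 c \left(6 + c\right)}{7}$ ($s{\left(c \right)} = - \frac{\left(c + c\right) \left(c + 6\right)}{7} = - \frac{2 c \left(6 + c\right)}{7}$)
$b = -48$ ($b = \left(-24\right) 2 = -48$)
$s{\left(\left(-1\right) 8 \right)} b = - \frac{2 \left(\left(-1\right) 8\right) \left(6 - 8\right)}{7} \left(-48\right) = \left(- \frac{2}{7}\right) \left(-8\right) \left(6 - 8\right) \left(-48\right) = \left(- \frac{2}{7}\right) \left(-8\right) \left(-2\right) \left(-48\right) = \left(- \frac{32}{7}\right) \left(-48\right) = \frac{1536}{7}$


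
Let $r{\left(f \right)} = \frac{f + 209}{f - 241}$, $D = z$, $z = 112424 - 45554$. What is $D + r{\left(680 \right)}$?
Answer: $\frac{29356819}{439} \approx 66872.0$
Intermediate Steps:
$z = 66870$ ($z = 112424 - 45554 = 66870$)
$D = 66870$
$r{\left(f \right)} = \frac{209 + f}{-241 + f}$
$D + r{\left(680 \right)} = 66870 + \frac{209 + 680}{-241 + 680} = 66870 + \frac{1}{439} \cdot 889 = 66870 + \frac{889}{439} = \frac{29356819}{439}$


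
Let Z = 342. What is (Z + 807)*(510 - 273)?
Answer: 272313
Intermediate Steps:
(Z + 807)*(510 - 273) = (342 + 807)*(510 - 273) = 1149*237 = 272313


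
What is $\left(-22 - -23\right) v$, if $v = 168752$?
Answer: $168752$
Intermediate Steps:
$\left(-22 - -23\right) v = \left(-22 - -23\right) 168752 = \left(-22 + 23\right) 168752 = 1 \cdot 168752 = 168752$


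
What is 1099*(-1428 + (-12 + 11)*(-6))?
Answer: -1562778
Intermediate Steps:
1099*(-1428 + (-12 + 11)*(-6)) = 1099*(-1428 - 1*(-6)) = 1099*(-1428 + 6) = 1099*(-1422) = -1562778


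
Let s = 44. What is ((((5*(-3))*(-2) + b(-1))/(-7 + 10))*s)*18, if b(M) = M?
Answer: 7656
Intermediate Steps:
((((5*(-3))*(-2) + b(-1))/(-7 + 10))*s)*18 = ((((5*(-3))*(-2) - 1)/(-7 + 10))*44)*18 = (((-15*(-2) - 1)/3)*44)*18 = (((30 - 1)*(⅓))*44)*18 = ((29*(⅓))*44)*18 = ((29/3)*44)*18 = (1276/3)*18 = 7656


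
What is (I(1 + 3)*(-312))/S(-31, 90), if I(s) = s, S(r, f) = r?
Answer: 1248/31 ≈ 40.258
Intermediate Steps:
(I(1 + 3)*(-312))/S(-31, 90) = ((1 + 3)*(-312))/(-31) = (4*(-312))*(-1/31) = -1248*(-1/31) = 1248/31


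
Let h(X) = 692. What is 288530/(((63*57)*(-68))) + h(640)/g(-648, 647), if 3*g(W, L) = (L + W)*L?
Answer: -346806599/78994818 ≈ -4.3902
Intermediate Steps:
g(W, L) = L*(L + W)/3 (g(W, L) = ((L + W)*L)/3 = (L*(L + W))/3 = L*(L + W)/3)
288530/(((63*57)*(-68))) + h(640)/g(-648, 647) = 288530/(((63*57)*(-68))) + 692/(((1/3)*647*(647 - 648))) = 288530/((3591*(-68))) + 692/(((1/3)*647*(-1))) = 288530/(-244188) + 692/(-647/3) = 288530*(-1/244188) + 692*(-3/647) = -144265/122094 - 2076/647 = -346806599/78994818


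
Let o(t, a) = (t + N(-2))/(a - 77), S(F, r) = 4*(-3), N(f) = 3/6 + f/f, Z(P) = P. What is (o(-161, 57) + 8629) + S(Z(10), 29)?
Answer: 344999/40 ≈ 8625.0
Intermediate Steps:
N(f) = 3/2 (N(f) = 3*(⅙) + 1 = ½ + 1 = 3/2)
S(F, r) = -12
o(t, a) = (3/2 + t)/(-77 + a) (o(t, a) = (t + 3/2)/(a - 77) = (3/2 + t)/(-77 + a))
(o(-161, 57) + 8629) + S(Z(10), 29) = ((3/2 - 161)/(-77 + 57) + 8629) - 12 = (-319/2/(-20) + 8629) - 12 = (-1/20*(-319/2) + 8629) - 12 = (319/40 + 8629) - 12 = 345479/40 - 12 = 344999/40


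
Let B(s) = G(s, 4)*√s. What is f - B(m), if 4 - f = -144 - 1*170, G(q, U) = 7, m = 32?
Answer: 318 - 28*√2 ≈ 278.40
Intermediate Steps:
f = 318 (f = 4 - (-144 - 1*170) = 4 - (-144 - 170) = 4 - 1*(-314) = 4 + 314 = 318)
B(s) = 7*√s
f - B(m) = 318 - 7*√32 = 318 - 7*4*√2 = 318 - 28*√2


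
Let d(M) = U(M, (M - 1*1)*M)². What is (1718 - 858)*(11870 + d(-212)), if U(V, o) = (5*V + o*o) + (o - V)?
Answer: 3575849093350556321160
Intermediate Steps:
U(V, o) = o + o² + 4*V (U(V, o) = (5*V + o²) + (o - V) = (o² + 5*V) + (o - V) = o + o² + 4*V)
d(M) = (4*M + M*(-1 + M) + M²*(-1 + M)²)² (d(M) = ((M - 1*1)*M + ((M - 1*1)*M)² + 4*M)² = ((M - 1)*M + ((M - 1)*M)² + 4*M)² = ((-1 + M)*M + ((-1 + M)*M)² + 4*M)² = (M*(-1 + M) + (M*(-1 + M))² + 4*M)² = (M*(-1 + M) + M²*(-1 + M)² + 4*M)² = (4*M + M*(-1 + M) + M²*(-1 + M)²)²)
(1718 - 858)*(11870 + d(-212)) = (1718 - 858)*(11870 + (-212)²*(3 - 212 - 212*(-1 - 212)²)²) = 860*(11870 + 44944*(3 - 212 - 212*(-213)²)²) = 860*(11870 + 44944*(3 - 212 - 212*45369)²) = 860*(11870 + 44944*(3 - 212 - 9618228)²) = 860*(11870 + 44944*(-9618437)²) = 860*(11870 + 44944*92514330322969) = 860*(11870 + 4157964062035518736) = 860*4157964062035530606 = 3575849093350556321160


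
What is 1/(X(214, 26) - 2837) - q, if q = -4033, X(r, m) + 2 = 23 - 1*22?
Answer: 11445653/2838 ≈ 4033.0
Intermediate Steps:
X(r, m) = -1 (X(r, m) = -2 + (23 - 1*22) = -2 + (23 - 22) = -2 + 1 = -1)
1/(X(214, 26) - 2837) - q = 1/(-1 - 2837) - 1*(-4033) = 1/(-2838) + 4033 = -1/2838 + 4033 = 11445653/2838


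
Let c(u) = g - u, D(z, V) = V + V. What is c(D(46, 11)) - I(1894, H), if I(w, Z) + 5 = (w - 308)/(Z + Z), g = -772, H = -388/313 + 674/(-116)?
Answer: -6660311/9845 ≈ -676.52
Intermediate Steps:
D(z, V) = 2*V
H = -127985/18154 (H = -388*1/313 + 674*(-1/116) = -388/313 - 337/58 = -127985/18154 ≈ -7.0500)
I(w, Z) = -5 + (-308 + w)/(2*Z) (I(w, Z) = -5 + (w - 308)/(Z + Z) = -5 + (-308 + w)/((2*Z)) = -5 + (-308 + w)*(1/(2*Z)) = -5 + (-308 + w)/(2*Z))
c(u) = -772 - u
c(D(46, 11)) - I(1894, H) = (-772 - 2*11) - (-308 + 1894 - 10*(-127985/18154))/(2*(-127985/18154)) = (-772 - 1*22) - (-18154)*(-308 + 1894 + 639925/9077)/(2*127985) = (-772 - 22) - (-18154)*15036047/(2*127985*9077) = -794 - 1*(-1156619/9845) = -794 + 1156619/9845 = -6660311/9845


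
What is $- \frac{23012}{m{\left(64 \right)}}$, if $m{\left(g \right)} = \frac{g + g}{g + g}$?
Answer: $-23012$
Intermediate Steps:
$m{\left(g \right)} = 1$ ($m{\left(g \right)} = \frac{2 g}{2 g} = 2 g \frac{1}{2 g} = 1$)
$- \frac{23012}{m{\left(64 \right)}} = - \frac{23012}{1} = \left(-23012\right) 1 = -23012$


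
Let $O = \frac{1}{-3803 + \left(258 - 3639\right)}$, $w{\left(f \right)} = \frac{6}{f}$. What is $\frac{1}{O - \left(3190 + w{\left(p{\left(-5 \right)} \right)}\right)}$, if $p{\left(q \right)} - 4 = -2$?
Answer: $- \frac{7184}{22938513} \approx -0.00031319$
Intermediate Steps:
$p{\left(q \right)} = 2$ ($p{\left(q \right)} = 4 - 2 = 2$)
$O = - \frac{1}{7184}$ ($O = \frac{1}{-3803 - 3381} = \frac{1}{-7184} = - \frac{1}{7184} \approx -0.0001392$)
$\frac{1}{O - \left(3190 + w{\left(p{\left(-5 \right)} \right)}\right)} = \frac{1}{- \frac{1}{7184} - \left(3190 + \frac{6}{2}\right)} = \frac{1}{- \frac{1}{7184} - \left(3190 + 6 \cdot \frac{1}{2}\right)} = \frac{1}{- \frac{1}{7184} - 3193} = \frac{1}{- \frac{22938513}{7184}} = - \frac{7184}{22938513}$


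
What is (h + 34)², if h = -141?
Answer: 11449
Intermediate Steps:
(h + 34)² = (-141 + 34)² = (-107)² = 11449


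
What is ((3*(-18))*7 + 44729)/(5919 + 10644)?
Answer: 44351/16563 ≈ 2.6777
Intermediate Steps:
((3*(-18))*7 + 44729)/(5919 + 10644) = (-54*7 + 44729)/16563 = (-378 + 44729)*(1/16563) = 44351*(1/16563) = 44351/16563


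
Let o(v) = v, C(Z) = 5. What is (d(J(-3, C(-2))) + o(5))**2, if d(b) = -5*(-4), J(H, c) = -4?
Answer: 625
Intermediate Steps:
d(b) = 20 (d(b) = -1*(-20) = 20)
(d(J(-3, C(-2))) + o(5))**2 = (20 + 5)**2 = 25**2 = 625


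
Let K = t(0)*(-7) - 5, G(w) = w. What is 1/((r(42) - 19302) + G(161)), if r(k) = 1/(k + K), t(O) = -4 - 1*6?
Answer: -107/2048086 ≈ -5.2244e-5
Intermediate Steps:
t(O) = -10 (t(O) = -4 - 6 = -10)
K = 65 (K = -10*(-7) - 5 = 70 - 5 = 65)
r(k) = 1/(65 + k) (r(k) = 1/(k + 65) = 1/(65 + k))
1/((r(42) - 19302) + G(161)) = 1/((1/(65 + 42) - 19302) + 161) = 1/((1/107 - 19302) + 161) = 1/(-2065313/107 + 161) = 1/(-2048086/107) = -107/2048086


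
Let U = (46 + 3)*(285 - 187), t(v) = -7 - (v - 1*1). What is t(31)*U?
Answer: -177674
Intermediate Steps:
t(v) = -6 - v (t(v) = -7 - (v - 1) = -7 - (-1 + v) = -7 + (1 - v) = -6 - v)
U = 4802 (U = 49*98 = 4802)
t(31)*U = (-6 - 1*31)*4802 = (-6 - 31)*4802 = -37*4802 = -177674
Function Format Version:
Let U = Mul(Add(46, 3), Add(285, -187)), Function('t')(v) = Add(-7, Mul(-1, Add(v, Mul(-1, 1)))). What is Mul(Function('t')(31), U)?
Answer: -177674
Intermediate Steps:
Function('t')(v) = Add(-6, Mul(-1, v)) (Function('t')(v) = Add(-7, Mul(-1, Add(v, -1))) = Add(-7, Mul(-1, Add(-1, v))) = Add(-7, Add(1, Mul(-1, v))) = Add(-6, Mul(-1, v)))
U = 4802 (U = Mul(49, 98) = 4802)
Mul(Function('t')(31), U) = Mul(Add(-6, Mul(-1, 31)), 4802) = Mul(Add(-6, -31), 4802) = Mul(-37, 4802) = -177674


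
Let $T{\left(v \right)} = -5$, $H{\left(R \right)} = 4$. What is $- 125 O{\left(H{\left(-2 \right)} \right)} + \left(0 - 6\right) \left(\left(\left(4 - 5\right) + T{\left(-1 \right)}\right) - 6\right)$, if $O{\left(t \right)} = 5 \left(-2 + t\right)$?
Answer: $-1178$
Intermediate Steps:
$O{\left(t \right)} = -10 + 5 t$
$- 125 O{\left(H{\left(-2 \right)} \right)} + \left(0 - 6\right) \left(\left(\left(4 - 5\right) + T{\left(-1 \right)}\right) - 6\right) = - 125 \left(-10 + 5 \cdot 4\right) + \left(0 - 6\right) \left(\left(\left(4 - 5\right) - 5\right) - 6\right) = - 125 \left(-10 + 20\right) + \left(0 - 6\right) \left(\left(-1 - 5\right) - 6\right) = \left(-125\right) 10 - 6 \left(-6 - 6\right) = -1250 - -72 = -1250 + 72 = -1178$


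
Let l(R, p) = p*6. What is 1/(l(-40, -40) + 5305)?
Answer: 1/5065 ≈ 0.00019743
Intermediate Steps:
l(R, p) = 6*p
1/(l(-40, -40) + 5305) = 1/(6*(-40) + 5305) = 1/(-240 + 5305) = 1/5065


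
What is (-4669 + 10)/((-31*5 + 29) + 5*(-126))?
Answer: 1553/252 ≈ 6.1627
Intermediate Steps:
(-4669 + 10)/((-31*5 + 29) + 5*(-126)) = -4659/((-155 + 29) - 630) = -4659/(-126 - 630) = -4659/(-756) = -4659*(-1/756) = 1553/252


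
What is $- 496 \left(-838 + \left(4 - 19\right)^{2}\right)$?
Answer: $304048$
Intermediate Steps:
$- 496 \left(-838 + \left(4 - 19\right)^{2}\right) = - 496 \left(-838 + \left(-15\right)^{2}\right) = - 496 \left(-838 + 225\right) = \left(-496\right) \left(-613\right) = 304048$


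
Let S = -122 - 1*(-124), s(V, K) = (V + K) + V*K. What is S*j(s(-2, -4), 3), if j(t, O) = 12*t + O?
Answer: 54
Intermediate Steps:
s(V, K) = K + V + K*V (s(V, K) = (K + V) + K*V = K + V + K*V)
j(t, O) = O + 12*t
S = 2 (S = -122 + 124 = 2)
S*j(s(-2, -4), 3) = 2*(3 + 12*(-4 - 2 - 4*(-2))) = 2*(3 + 12*(-4 - 2 + 8)) = 2*(3 + 12*2) = 2*(3 + 24) = 2*27 = 54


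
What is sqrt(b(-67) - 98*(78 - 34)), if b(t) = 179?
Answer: I*sqrt(4133) ≈ 64.288*I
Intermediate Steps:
sqrt(b(-67) - 98*(78 - 34)) = sqrt(179 - 98*(78 - 34)) = sqrt(179 - 98*44) = sqrt(179 - 4312) = sqrt(-4133) = I*sqrt(4133)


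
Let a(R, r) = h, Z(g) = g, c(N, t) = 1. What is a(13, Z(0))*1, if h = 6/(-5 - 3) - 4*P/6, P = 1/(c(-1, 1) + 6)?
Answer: -71/84 ≈ -0.84524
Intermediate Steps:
P = ⅐ (P = 1/(1 + 6) = 1/7 = ⅐ ≈ 0.14286)
h = -71/84 (h = 6/(-5 - 3) - 4*⅐/6 = 6/(-8) - 4/7*⅙ = 6*(-⅛) - 2/21 = -¾ - 2/21 = -71/84 ≈ -0.84524)
a(R, r) = -71/84
a(13, Z(0))*1 = -71/84*1 = -71/84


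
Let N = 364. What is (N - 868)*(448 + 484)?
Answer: -469728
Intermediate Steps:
(N - 868)*(448 + 484) = (364 - 868)*(448 + 484) = -504*932 = -469728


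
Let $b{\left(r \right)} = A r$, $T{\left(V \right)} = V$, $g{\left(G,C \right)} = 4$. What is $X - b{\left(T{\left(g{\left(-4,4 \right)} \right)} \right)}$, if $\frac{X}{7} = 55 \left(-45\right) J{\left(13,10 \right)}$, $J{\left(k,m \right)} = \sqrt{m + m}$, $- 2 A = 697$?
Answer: $1394 - 34650 \sqrt{5} \approx -76086.0$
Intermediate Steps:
$A = - \frac{697}{2}$ ($A = \left(- \frac{1}{2}\right) 697 = - \frac{697}{2} \approx -348.5$)
$J{\left(k,m \right)} = \sqrt{2} \sqrt{m}$ ($J{\left(k,m \right)} = \sqrt{2 m} = \sqrt{2} \sqrt{m}$)
$X = - 34650 \sqrt{5}$ ($X = 7 \cdot 55 \left(-45\right) \sqrt{2} \sqrt{10} = 7 \left(- 2475 \cdot 2 \sqrt{5}\right) = 7 \left(- 4950 \sqrt{5}\right) = - 34650 \sqrt{5} \approx -77480.0$)
$b{\left(r \right)} = - \frac{697 r}{2}$
$X - b{\left(T{\left(g{\left(-4,4 \right)} \right)} \right)} = - 34650 \sqrt{5} - \left(- \frac{697}{2}\right) 4 = - 34650 \sqrt{5} - -1394 = - 34650 \sqrt{5} + 1394 = 1394 - 34650 \sqrt{5}$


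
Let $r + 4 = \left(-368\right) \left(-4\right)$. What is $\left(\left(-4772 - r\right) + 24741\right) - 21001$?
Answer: $-2500$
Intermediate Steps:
$r = 1468$ ($r = -4 - -1472 = -4 + 1472 = 1468$)
$\left(\left(-4772 - r\right) + 24741\right) - 21001 = \left(\left(-4772 - 1468\right) + 24741\right) - 21001 = \left(-6240 + 24741\right) - 21001 = 18501 - 21001 = -2500$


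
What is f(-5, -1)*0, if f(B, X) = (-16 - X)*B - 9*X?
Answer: 0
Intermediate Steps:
f(B, X) = -9*X + B*(-16 - X) (f(B, X) = B*(-16 - X) - 9*X = -9*X + B*(-16 - X))
f(-5, -1)*0 = (-16*(-5) - 9*(-1) - 1*(-5)*(-1))*0 = (80 + 9 - 5)*0 = 84*0 = 0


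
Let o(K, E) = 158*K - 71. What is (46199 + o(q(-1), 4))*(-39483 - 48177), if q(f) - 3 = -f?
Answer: -4098981600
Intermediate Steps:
q(f) = 3 - f
o(K, E) = -71 + 158*K
(46199 + o(q(-1), 4))*(-39483 - 48177) = (46199 + (-71 + 158*(3 - 1*(-1))))*(-39483 - 48177) = (46199 + (-71 + 158*(3 + 1)))*(-87660) = (46199 + (-71 + 158*4))*(-87660) = (46199 + (-71 + 632))*(-87660) = (46199 + 561)*(-87660) = 46760*(-87660) = -4098981600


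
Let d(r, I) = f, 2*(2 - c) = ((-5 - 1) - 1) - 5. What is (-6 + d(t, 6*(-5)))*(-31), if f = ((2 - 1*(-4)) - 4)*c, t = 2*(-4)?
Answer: -310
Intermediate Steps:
t = -8
c = 8 (c = 2 - (((-5 - 1) - 1) - 5)/2 = 2 - ((-6 - 1) - 5)/2 = 2 - (-7 - 5)/2 = 2 - 1/2*(-12) = 2 + 6 = 8)
f = 16 (f = ((2 - 1*(-4)) - 4)*8 = ((2 + 4) - 4)*8 = (6 - 4)*8 = 2*8 = 16)
d(r, I) = 16
(-6 + d(t, 6*(-5)))*(-31) = (-6 + 16)*(-31) = 10*(-31) = -310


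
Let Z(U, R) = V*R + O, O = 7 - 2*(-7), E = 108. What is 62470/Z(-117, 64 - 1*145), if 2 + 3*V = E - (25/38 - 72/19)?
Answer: -2373860/111171 ≈ -21.353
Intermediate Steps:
V = 4147/114 (V = -⅔ + (108 - (25/38 - 72/19))/3 = -⅔ + (108 - 1*(-119/38))/3 = -⅔ + (108 + 119/38)/3 = -⅔ + (⅓)*(4223/38) = -⅔ + 4223/114 = 4147/114 ≈ 36.377)
O = 21 (O = 7 + 14 = 21)
Z(U, R) = 21 + 4147*R/114 (Z(U, R) = 4147*R/114 + 21 = 21 + 4147*R/114)
62470/Z(-117, 64 - 1*145) = 62470/(21 + 4147*(64 - 1*145)/114) = 62470/(21 + 4147*(64 - 145)/114) = 62470/(21 + (4147/114)*(-81)) = 62470/(21 - 111969/38) = 62470/(-111171/38) = 62470*(-38/111171) = -2373860/111171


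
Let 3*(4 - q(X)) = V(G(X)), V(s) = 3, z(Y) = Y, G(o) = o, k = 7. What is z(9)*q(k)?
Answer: 27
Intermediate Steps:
q(X) = 3 (q(X) = 4 - 1/3*3 = 4 - 1 = 3)
z(9)*q(k) = 9*3 = 27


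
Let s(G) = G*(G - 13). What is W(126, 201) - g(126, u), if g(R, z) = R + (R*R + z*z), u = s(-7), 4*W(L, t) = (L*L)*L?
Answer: 464492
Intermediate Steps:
W(L, t) = L³/4 (W(L, t) = ((L*L)*L)/4 = (L²*L)/4 = L³/4)
s(G) = G*(-13 + G)
u = 140 (u = -7*(-13 - 7) = -7*(-20) = 140)
g(R, z) = R + R² + z² (g(R, z) = R + (R² + z²) = R + R² + z²)
W(126, 201) - g(126, u) = (¼)*126³ - (126 + 126² + 140²) = (¼)*2000376 - (126 + 15876 + 19600) = 500094 - 1*35602 = 500094 - 35602 = 464492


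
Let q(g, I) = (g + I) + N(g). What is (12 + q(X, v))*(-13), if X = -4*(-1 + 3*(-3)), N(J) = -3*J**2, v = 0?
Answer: 61724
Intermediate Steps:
X = 40 (X = -4*(-1 - 9) = -4*(-10) = 40)
q(g, I) = I + g - 3*g**2 (q(g, I) = (g + I) - 3*g**2 = (I + g) - 3*g**2 = I + g - 3*g**2)
(12 + q(X, v))*(-13) = (12 + (0 + 40 - 3*40**2))*(-13) = (12 + (0 + 40 - 3*1600))*(-13) = (12 + (0 + 40 - 4800))*(-13) = (12 - 4760)*(-13) = -4748*(-13) = 61724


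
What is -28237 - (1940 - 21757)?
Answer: -8420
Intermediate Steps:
-28237 - (1940 - 21757) = -28237 - 1*(-19817) = -28237 + 19817 = -8420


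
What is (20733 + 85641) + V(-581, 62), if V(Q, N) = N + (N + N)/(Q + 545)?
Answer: 957893/9 ≈ 1.0643e+5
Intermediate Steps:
V(Q, N) = N + 2*N/(545 + Q) (V(Q, N) = N + (2*N)/(545 + Q) = N + 2*N/(545 + Q))
(20733 + 85641) + V(-581, 62) = (20733 + 85641) + 62*(547 - 581)/(545 - 581) = 106374 + 62*(-34)/(-36) = 106374 + 62*(-1/36)*(-34) = 106374 + 527/9 = 957893/9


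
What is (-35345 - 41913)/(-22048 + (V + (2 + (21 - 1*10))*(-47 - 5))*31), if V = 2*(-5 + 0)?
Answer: 38629/21657 ≈ 1.7837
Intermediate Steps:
V = -10 (V = 2*(-5) = -10)
(-35345 - 41913)/(-22048 + (V + (2 + (21 - 1*10))*(-47 - 5))*31) = (-35345 - 41913)/(-22048 + (-10 + (2 + (21 - 1*10))*(-47 - 5))*31) = -77258/(-22048 + (-10 + (2 + (21 - 10))*(-52))*31) = -77258/(-22048 + (-10 + (2 + 11)*(-52))*31) = -77258/(-22048 + (-10 + 13*(-52))*31) = -77258/(-22048 + (-10 - 676)*31) = -77258/(-22048 - 686*31) = -77258/(-22048 - 21266) = -77258/(-43314) = -77258*(-1/43314) = 38629/21657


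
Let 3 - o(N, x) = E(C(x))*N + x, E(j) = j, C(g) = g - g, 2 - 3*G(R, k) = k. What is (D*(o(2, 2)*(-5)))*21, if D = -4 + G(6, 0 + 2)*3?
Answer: 420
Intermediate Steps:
G(R, k) = ⅔ - k/3
C(g) = 0
o(N, x) = 3 - x (o(N, x) = 3 - (0*N + x) = 3 - (0 + x) = 3 - x)
D = -4 (D = -4 + (⅔ - (0 + 2)/3)*3 = -4 + (⅔ - ⅓*2)*3 = -4 + (⅔ - ⅔)*3 = -4 + 0*3 = -4 + 0 = -4)
(D*(o(2, 2)*(-5)))*21 = -4*(3 - 1*2)*(-5)*21 = -4*(3 - 2)*(-5)*21 = -4*(-5)*21 = 20*21 = 420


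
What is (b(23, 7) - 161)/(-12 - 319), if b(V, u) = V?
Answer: 138/331 ≈ 0.41692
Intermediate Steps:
(b(23, 7) - 161)/(-12 - 319) = (23 - 161)/(-12 - 319) = -138/(-331) = -138*(-1/331) = 138/331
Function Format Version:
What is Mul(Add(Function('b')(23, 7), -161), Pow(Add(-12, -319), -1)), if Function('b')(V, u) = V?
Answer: Rational(138, 331) ≈ 0.41692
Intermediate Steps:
Mul(Add(Function('b')(23, 7), -161), Pow(Add(-12, -319), -1)) = Mul(Add(23, -161), Pow(Add(-12, -319), -1)) = Mul(-138, Pow(-331, -1)) = Mul(-138, Rational(-1, 331)) = Rational(138, 331)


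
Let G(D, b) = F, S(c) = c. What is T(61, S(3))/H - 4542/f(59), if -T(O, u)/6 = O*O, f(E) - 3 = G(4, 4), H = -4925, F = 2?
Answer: -4451544/4925 ≈ -903.87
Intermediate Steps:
G(D, b) = 2
f(E) = 5 (f(E) = 3 + 2 = 5)
T(O, u) = -6*O**2 (T(O, u) = -6*O*O = -6*O**2)
T(61, S(3))/H - 4542/f(59) = -6*61**2/(-4925) - 4542/5 = -6*3721*(-1/4925) - 4542*1/5 = -22326*(-1/4925) - 4542/5 = 22326/4925 - 4542/5 = -4451544/4925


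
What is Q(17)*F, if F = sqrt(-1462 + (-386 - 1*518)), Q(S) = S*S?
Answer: 3757*I*sqrt(14) ≈ 14057.0*I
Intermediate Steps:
Q(S) = S**2
F = 13*I*sqrt(14) (F = sqrt(-1462 + (-386 - 518)) = sqrt(-1462 - 904) = sqrt(-2366) = 13*I*sqrt(14) ≈ 48.642*I)
Q(17)*F = 17**2*(13*I*sqrt(14)) = 289*(13*I*sqrt(14)) = 3757*I*sqrt(14)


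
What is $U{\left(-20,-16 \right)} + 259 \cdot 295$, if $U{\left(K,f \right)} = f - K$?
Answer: $76409$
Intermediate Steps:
$U{\left(-20,-16 \right)} + 259 \cdot 295 = \left(-16 - -20\right) + 259 \cdot 295 = \left(-16 + 20\right) + 76405 = 4 + 76405 = 76409$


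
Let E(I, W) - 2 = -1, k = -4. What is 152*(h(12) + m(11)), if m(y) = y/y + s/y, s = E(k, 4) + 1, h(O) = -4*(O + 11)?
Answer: -151848/11 ≈ -13804.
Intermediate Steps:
E(I, W) = 1 (E(I, W) = 2 - 1 = 1)
h(O) = -44 - 4*O (h(O) = -4*(11 + O) = -44 - 4*O)
s = 2 (s = 1 + 1 = 2)
m(y) = 1 + 2/y (m(y) = y/y + 2/y = 1 + 2/y)
152*(h(12) + m(11)) = 152*((-44 - 4*12) + (2 + 11)/11) = 152*((-44 - 48) + (1/11)*13) = 152*(-92 + 13/11) = 152*(-999/11) = -151848/11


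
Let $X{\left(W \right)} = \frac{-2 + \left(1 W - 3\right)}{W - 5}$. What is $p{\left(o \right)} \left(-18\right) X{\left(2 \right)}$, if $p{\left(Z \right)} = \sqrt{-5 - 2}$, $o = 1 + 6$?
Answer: $- 18 i \sqrt{7} \approx - 47.624 i$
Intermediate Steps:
$o = 7$
$p{\left(Z \right)} = i \sqrt{7}$ ($p{\left(Z \right)} = \sqrt{-7} = i \sqrt{7}$)
$X{\left(W \right)} = 1$ ($X{\left(W \right)} = \frac{-2 + \left(W - 3\right)}{-5 + W} = \frac{-2 + \left(-3 + W\right)}{-5 + W} = \frac{-5 + W}{-5 + W} = 1$)
$p{\left(o \right)} \left(-18\right) X{\left(2 \right)} = i \sqrt{7} \left(-18\right) 1 = - 18 i \sqrt{7} \cdot 1 = - 18 i \sqrt{7}$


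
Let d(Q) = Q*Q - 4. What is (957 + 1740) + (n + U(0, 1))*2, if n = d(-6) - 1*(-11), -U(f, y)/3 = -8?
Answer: 2831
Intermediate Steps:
d(Q) = -4 + Q² (d(Q) = Q² - 4 = -4 + Q²)
U(f, y) = 24 (U(f, y) = -3*(-8) = 24)
n = 43 (n = (-4 + (-6)²) - 1*(-11) = (-4 + 36) + 11 = 32 + 11 = 43)
(957 + 1740) + (n + U(0, 1))*2 = (957 + 1740) + (43 + 24)*2 = 2697 + 67*2 = 2697 + 134 = 2831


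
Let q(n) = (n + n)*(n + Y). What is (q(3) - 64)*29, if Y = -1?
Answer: -1508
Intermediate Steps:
q(n) = 2*n*(-1 + n) (q(n) = (n + n)*(n - 1) = (2*n)*(-1 + n) = 2*n*(-1 + n))
(q(3) - 64)*29 = (2*3*(-1 + 3) - 64)*29 = (2*3*2 - 64)*29 = (12 - 64)*29 = -52*29 = -1508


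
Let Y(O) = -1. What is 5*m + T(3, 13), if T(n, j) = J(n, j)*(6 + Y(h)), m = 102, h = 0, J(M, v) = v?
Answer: 575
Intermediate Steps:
T(n, j) = 5*j (T(n, j) = j*(6 - 1) = j*5 = 5*j)
5*m + T(3, 13) = 5*102 + 5*13 = 510 + 65 = 575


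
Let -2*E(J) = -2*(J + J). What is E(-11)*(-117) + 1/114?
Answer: 293437/114 ≈ 2574.0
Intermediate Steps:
E(J) = 2*J (E(J) = -(-1)*(J + J) = -(-1)*2*J = -(-2)*J = 2*J)
E(-11)*(-117) + 1/114 = (2*(-11))*(-117) + 1/114 = -22*(-117) + 1/114 = 2574 + 1/114 = 293437/114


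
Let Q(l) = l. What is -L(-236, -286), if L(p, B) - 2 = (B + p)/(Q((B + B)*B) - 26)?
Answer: -18145/9087 ≈ -1.9968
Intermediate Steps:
L(p, B) = 2 + (B + p)/(-26 + 2*B**2) (L(p, B) = 2 + (B + p)/((B + B)*B - 26) = 2 + (B + p)/((2*B)*B - 26) = 2 + (B + p)/(2*B**2 - 26) = 2 + (B + p)/(-26 + 2*B**2))
-L(-236, -286) = -(-52 - 286 - 236 + 4*(-286)**2)/(2*(-13 + (-286)**2)) = -(-52 - 286 - 236 + 4*81796)/(2*(-13 + 81796)) = -(-52 - 286 - 236 + 327184)/(2*81783) = -326610/(2*81783) = -1*18145/9087 = -18145/9087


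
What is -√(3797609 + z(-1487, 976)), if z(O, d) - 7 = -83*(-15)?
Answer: -√3798861 ≈ -1949.1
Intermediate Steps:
z(O, d) = 1252 (z(O, d) = 7 - 83*(-15) = 7 + 1245 = 1252)
-√(3797609 + z(-1487, 976)) = -√(3797609 + 1252) = -√3798861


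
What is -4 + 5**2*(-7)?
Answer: -179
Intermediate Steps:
-4 + 5**2*(-7) = -4 + 25*(-7) = -4 - 175 = -179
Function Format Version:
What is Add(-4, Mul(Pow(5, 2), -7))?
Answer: -179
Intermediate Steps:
Add(-4, Mul(Pow(5, 2), -7)) = Add(-4, Mul(25, -7)) = Add(-4, -175) = -179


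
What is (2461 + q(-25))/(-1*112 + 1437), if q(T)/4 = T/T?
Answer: 493/265 ≈ 1.8604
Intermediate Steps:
q(T) = 4 (q(T) = 4*(T/T) = 4*1 = 4)
(2461 + q(-25))/(-1*112 + 1437) = (2461 + 4)/(-1*112 + 1437) = 2465/(-112 + 1437) = 2465/1325 = 2465*(1/1325) = 493/265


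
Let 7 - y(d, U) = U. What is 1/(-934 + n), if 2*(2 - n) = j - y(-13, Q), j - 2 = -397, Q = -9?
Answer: -2/1453 ≈ -0.0013765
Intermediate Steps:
y(d, U) = 7 - U
j = -395 (j = 2 - 397 = -395)
n = 415/2 (n = 2 - (-395 - (7 - 1*(-9)))/2 = 2 - (-395 - (7 + 9))/2 = 2 - (-395 - 1*16)/2 = 2 - (-395 - 16)/2 = 2 - ½*(-411) = 2 + 411/2 = 415/2 ≈ 207.50)
1/(-934 + n) = 1/(-934 + 415/2) = 1/(-1453/2) = -2/1453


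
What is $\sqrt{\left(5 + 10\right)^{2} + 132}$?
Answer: $\sqrt{357} \approx 18.894$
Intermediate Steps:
$\sqrt{\left(5 + 10\right)^{2} + 132} = \sqrt{15^{2} + 132} = \sqrt{225 + 132} = \sqrt{357}$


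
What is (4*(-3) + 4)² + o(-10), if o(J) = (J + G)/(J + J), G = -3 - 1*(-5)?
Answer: 322/5 ≈ 64.400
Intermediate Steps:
G = 2 (G = -3 + 5 = 2)
o(J) = (2 + J)/(2*J) (o(J) = (J + 2)/(J + J) = (2 + J)/((2*J)) = (2 + J)*(1/(2*J)) = (2 + J)/(2*J))
(4*(-3) + 4)² + o(-10) = (4*(-3) + 4)² + (½)*(2 - 10)/(-10) = (-12 + 4)² + (½)*(-⅒)*(-8) = (-8)² + ⅖ = 64 + ⅖ = 322/5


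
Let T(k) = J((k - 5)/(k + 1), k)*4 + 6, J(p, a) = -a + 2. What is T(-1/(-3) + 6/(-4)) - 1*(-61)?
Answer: 239/3 ≈ 79.667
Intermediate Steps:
J(p, a) = 2 - a
T(k) = 14 - 4*k (T(k) = (2 - k)*4 + 6 = (8 - 4*k) + 6 = 14 - 4*k)
T(-1/(-3) + 6/(-4)) - 1*(-61) = (14 - 4*(-1/(-3) + 6/(-4))) - 1*(-61) = (14 - 4*(-1*(-⅓) + 6*(-¼))) + 61 = (14 - 4*(⅓ - 3/2)) + 61 = (14 - 4*(-7/6)) + 61 = (14 + 14/3) + 61 = 56/3 + 61 = 239/3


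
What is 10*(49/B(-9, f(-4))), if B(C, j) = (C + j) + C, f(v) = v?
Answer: -245/11 ≈ -22.273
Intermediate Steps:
B(C, j) = j + 2*C
10*(49/B(-9, f(-4))) = 10*(49/(-4 + 2*(-9))) = 10*(49/(-4 - 18)) = 10*(49/(-22)) = 10*(49*(-1/22)) = 10*(-49/22) = -245/11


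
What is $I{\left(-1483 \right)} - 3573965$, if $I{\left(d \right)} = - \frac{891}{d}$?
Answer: $- \frac{5300189204}{1483} \approx -3.574 \cdot 10^{6}$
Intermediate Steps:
$I{\left(-1483 \right)} - 3573965 = - \frac{891}{-1483} - 3573965 = \left(-891\right) \left(- \frac{1}{1483}\right) - 3573965 = \frac{891}{1483} - 3573965 = - \frac{5300189204}{1483}$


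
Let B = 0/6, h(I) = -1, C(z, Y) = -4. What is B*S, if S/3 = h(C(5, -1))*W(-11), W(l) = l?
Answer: 0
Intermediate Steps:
B = 0 (B = 0*(⅙) = 0)
S = 33 (S = 3*(-1*(-11)) = 3*11 = 33)
B*S = 0*33 = 0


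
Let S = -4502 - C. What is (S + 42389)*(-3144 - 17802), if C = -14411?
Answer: -1095433908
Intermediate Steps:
S = 9909 (S = -4502 - 1*(-14411) = -4502 + 14411 = 9909)
(S + 42389)*(-3144 - 17802) = (9909 + 42389)*(-3144 - 17802) = 52298*(-20946) = -1095433908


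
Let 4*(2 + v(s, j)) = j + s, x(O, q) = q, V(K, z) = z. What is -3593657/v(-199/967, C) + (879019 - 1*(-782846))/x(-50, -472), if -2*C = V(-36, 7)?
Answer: 13084227458809/10685608 ≈ 1.2245e+6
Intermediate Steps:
C = -7/2 (C = -½*7 = -7/2 ≈ -3.5000)
v(s, j) = -2 + j/4 + s/4 (v(s, j) = -2 + (j + s)/4 = -2 + (j/4 + s/4) = -2 + j/4 + s/4)
-3593657/v(-199/967, C) + (879019 - 1*(-782846))/x(-50, -472) = -3593657/(-2 + (¼)*(-7/2) + (-199/967)/4) + (879019 - 1*(-782846))/(-472) = -3593657/(-2 - 7/8 + (-199*1/967)/4) + (879019 + 782846)*(-1/472) = -3593657/(-2 - 7/8 + (¼)*(-199/967)) + 1661865*(-1/472) = -3593657/(-2 - 7/8 - 199/3868) - 1661865/472 = -3593657/(-22639/7736) - 1661865/472 = -3593657*(-7736/22639) - 1661865/472 = 27800530552/22639 - 1661865/472 = 13084227458809/10685608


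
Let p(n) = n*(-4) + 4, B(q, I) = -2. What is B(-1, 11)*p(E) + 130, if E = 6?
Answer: 170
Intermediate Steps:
p(n) = 4 - 4*n (p(n) = -4*n + 4 = 4 - 4*n)
B(-1, 11)*p(E) + 130 = -2*(4 - 4*6) + 130 = -2*(4 - 24) + 130 = -2*(-20) + 130 = 40 + 130 = 170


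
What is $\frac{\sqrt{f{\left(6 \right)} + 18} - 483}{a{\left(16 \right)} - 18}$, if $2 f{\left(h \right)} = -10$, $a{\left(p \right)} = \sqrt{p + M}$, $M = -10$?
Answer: $\frac{1449}{53} - \frac{3 \sqrt{13}}{53} - \frac{\sqrt{78}}{318} + \frac{161 \sqrt{6}}{106} \approx 30.828$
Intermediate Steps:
$a{\left(p \right)} = \sqrt{-10 + p}$ ($a{\left(p \right)} = \sqrt{p - 10} = \sqrt{-10 + p}$)
$f{\left(h \right)} = -5$ ($f{\left(h \right)} = \frac{1}{2} \left(-10\right) = -5$)
$\frac{\sqrt{f{\left(6 \right)} + 18} - 483}{a{\left(16 \right)} - 18} = \frac{\sqrt{-5 + 18} - 483}{\sqrt{-10 + 16} - 18} = \frac{\sqrt{13} - 483}{\sqrt{6} - 18} = \frac{-483 + \sqrt{13}}{-18 + \sqrt{6}}$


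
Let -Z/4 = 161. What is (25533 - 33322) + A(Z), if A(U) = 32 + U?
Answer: -8401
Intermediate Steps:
Z = -644 (Z = -4*161 = -644)
(25533 - 33322) + A(Z) = (25533 - 33322) + (32 - 644) = -7789 - 612 = -8401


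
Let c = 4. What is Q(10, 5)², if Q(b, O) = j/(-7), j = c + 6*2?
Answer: 256/49 ≈ 5.2245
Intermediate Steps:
j = 16 (j = 4 + 6*2 = 4 + 12 = 16)
Q(b, O) = -16/7 (Q(b, O) = 16/(-7) = 16*(-⅐) = -16/7)
Q(10, 5)² = (-16/7)² = 256/49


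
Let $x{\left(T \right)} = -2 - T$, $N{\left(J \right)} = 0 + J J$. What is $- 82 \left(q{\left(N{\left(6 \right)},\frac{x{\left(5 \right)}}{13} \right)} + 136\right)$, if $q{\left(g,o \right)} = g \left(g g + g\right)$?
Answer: $-3943216$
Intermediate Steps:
$N{\left(J \right)} = J^{2}$ ($N{\left(J \right)} = 0 + J^{2} = J^{2}$)
$q{\left(g,o \right)} = g \left(g + g^{2}\right)$ ($q{\left(g,o \right)} = g \left(g^{2} + g\right) = g \left(g + g^{2}\right)$)
$- 82 \left(q{\left(N{\left(6 \right)},\frac{x{\left(5 \right)}}{13} \right)} + 136\right) = - 82 \left(\left(6^{2}\right)^{2} \left(1 + 6^{2}\right) + 136\right) = - 82 \left(36^{2} \left(1 + 36\right) + 136\right) = - 82 \left(1296 \cdot 37 + 136\right) = - 82 \left(47952 + 136\right) = \left(-82\right) 48088 = -3943216$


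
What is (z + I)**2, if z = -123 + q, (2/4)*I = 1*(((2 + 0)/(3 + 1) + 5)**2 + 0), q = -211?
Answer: 299209/4 ≈ 74802.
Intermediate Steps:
I = 121/2 (I = 2*(1*(((2 + 0)/(3 + 1) + 5)**2 + 0)) = 2*(1*((2/4 + 5)**2 + 0)) = 2*(1*((2*(1/4) + 5)**2 + 0)) = 2*(1*((1/2 + 5)**2 + 0)) = 2*(1*((11/2)**2 + 0)) = 2*(1*(121/4 + 0)) = 2*(1*(121/4)) = 2*(121/4) = 121/2 ≈ 60.500)
z = -334 (z = -123 - 211 = -334)
(z + I)**2 = (-334 + 121/2)**2 = (-547/2)**2 = 299209/4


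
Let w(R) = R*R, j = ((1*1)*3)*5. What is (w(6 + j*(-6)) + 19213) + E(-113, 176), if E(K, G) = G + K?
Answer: 26332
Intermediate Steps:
j = 15 (j = (1*3)*5 = 3*5 = 15)
w(R) = R²
(w(6 + j*(-6)) + 19213) + E(-113, 176) = ((6 + 15*(-6))² + 19213) + (176 - 113) = ((6 - 90)² + 19213) + 63 = ((-84)² + 19213) + 63 = (7056 + 19213) + 63 = 26269 + 63 = 26332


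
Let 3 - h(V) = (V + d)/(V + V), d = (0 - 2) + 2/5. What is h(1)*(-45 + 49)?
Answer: 66/5 ≈ 13.200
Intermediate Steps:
d = -8/5 (d = -2 + 2*(1/5) = -2 + 2/5 = -8/5 ≈ -1.6000)
h(V) = 3 - (-8/5 + V)/(2*V) (h(V) = 3 - (V - 8/5)/(V + V) = 3 - (-8/5 + V)/(2*V))
h(1)*(-45 + 49) = ((1/10)*(8 + 25*1)/1)*(-45 + 49) = ((1/10)*1*(8 + 25))*4 = ((1/10)*1*33)*4 = (33/10)*4 = 66/5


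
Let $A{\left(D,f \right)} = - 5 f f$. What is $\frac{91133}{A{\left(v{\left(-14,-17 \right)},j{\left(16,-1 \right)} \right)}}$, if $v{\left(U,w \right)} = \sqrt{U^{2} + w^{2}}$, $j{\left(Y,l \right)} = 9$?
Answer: $- \frac{91133}{405} \approx -225.02$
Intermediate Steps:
$A{\left(D,f \right)} = - 5 f^{2}$
$\frac{91133}{A{\left(v{\left(-14,-17 \right)},j{\left(16,-1 \right)} \right)}} = \frac{91133}{\left(-5\right) 9^{2}} = \frac{91133}{\left(-5\right) 81} = \frac{91133}{-405} = 91133 \left(- \frac{1}{405}\right) = - \frac{91133}{405}$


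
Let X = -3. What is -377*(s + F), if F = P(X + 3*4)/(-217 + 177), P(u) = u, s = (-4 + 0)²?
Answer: -237887/40 ≈ -5947.2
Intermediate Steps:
s = 16 (s = (-4)² = 16)
F = -9/40 (F = (-3 + 3*4)/(-217 + 177) = (-3 + 12)/(-40) = 9*(-1/40) = -9/40 ≈ -0.22500)
-377*(s + F) = -377*(16 - 9/40) = -377*631/40 = -237887/40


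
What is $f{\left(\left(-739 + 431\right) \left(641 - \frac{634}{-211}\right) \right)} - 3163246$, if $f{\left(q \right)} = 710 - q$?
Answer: $- \frac{625442516}{211} \approx -2.9642 \cdot 10^{6}$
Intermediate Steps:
$f{\left(\left(-739 + 431\right) \left(641 - \frac{634}{-211}\right) \right)} - 3163246 = \left(710 - \left(-739 + 431\right) \left(641 - \frac{634}{-211}\right)\right) - 3163246 = \left(710 - - 308 \left(641 - - \frac{634}{211}\right)\right) - 3163246 = \left(710 - - 308 \left(641 + \frac{634}{211}\right)\right) - 3163246 = \left(710 - \left(-308\right) \frac{135885}{211}\right) - 3163246 = \left(710 - - \frac{41852580}{211}\right) - 3163246 = \left(710 + \frac{41852580}{211}\right) - 3163246 = \frac{42002390}{211} - 3163246 = - \frac{625442516}{211}$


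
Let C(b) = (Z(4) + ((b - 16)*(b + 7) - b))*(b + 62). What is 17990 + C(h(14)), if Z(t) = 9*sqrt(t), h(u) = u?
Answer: 15102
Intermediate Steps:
C(b) = (62 + b)*(18 - b + (-16 + b)*(7 + b)) (C(b) = (9*sqrt(4) + ((b - 16)*(b + 7) - b))*(b + 62) = (9*2 + ((-16 + b)*(7 + b) - b))*(62 + b) = (18 + (-b + (-16 + b)*(7 + b)))*(62 + b) = (18 - b + (-16 + b)*(7 + b))*(62 + b) = (62 + b)*(18 - b + (-16 + b)*(7 + b)))
17990 + C(h(14)) = 17990 + (-5828 + 14**3 - 714*14 + 52*14**2) = 17990 + (-5828 + 2744 - 9996 + 52*196) = 17990 + (-5828 + 2744 - 9996 + 10192) = 17990 - 2888 = 15102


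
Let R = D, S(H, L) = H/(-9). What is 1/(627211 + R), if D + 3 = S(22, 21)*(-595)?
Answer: 9/5657962 ≈ 1.5907e-6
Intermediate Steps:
S(H, L) = -H/9 (S(H, L) = H*(-⅑) = -H/9)
D = 13063/9 (D = -3 - ⅑*22*(-595) = -3 - 22/9*(-595) = -3 + 13090/9 = 13063/9 ≈ 1451.4)
R = 13063/9 ≈ 1451.4
1/(627211 + R) = 1/(627211 + 13063/9) = 1/(5657962/9) = 9/5657962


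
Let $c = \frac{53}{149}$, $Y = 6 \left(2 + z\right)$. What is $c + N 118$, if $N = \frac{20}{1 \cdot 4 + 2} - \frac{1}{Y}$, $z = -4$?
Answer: $\frac{360749}{894} \approx 403.52$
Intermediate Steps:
$Y = -12$ ($Y = 6 \left(2 - 4\right) = 6 \left(-2\right) = -12$)
$c = \frac{53}{149}$ ($c = 53 \cdot \frac{1}{149} = \frac{53}{149} \approx 0.3557$)
$N = \frac{41}{12}$ ($N = \frac{20}{1 \cdot 4 + 2} - \frac{1}{-12} = \frac{20}{4 + 2} - - \frac{1}{12} = \frac{20}{6} + \frac{1}{12} = 20 \cdot \frac{1}{6} + \frac{1}{12} = \frac{10}{3} + \frac{1}{12} = \frac{41}{12} \approx 3.4167$)
$c + N 118 = \frac{53}{149} + \frac{41}{12} \cdot 118 = \frac{53}{149} + \frac{2419}{6} = \frac{360749}{894}$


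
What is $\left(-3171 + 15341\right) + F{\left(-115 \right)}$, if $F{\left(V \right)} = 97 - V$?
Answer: $12382$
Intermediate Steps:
$\left(-3171 + 15341\right) + F{\left(-115 \right)} = \left(-3171 + 15341\right) + \left(97 - -115\right) = 12170 + \left(97 + 115\right) = 12170 + 212 = 12382$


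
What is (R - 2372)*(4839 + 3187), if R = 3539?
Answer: 9366342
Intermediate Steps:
(R - 2372)*(4839 + 3187) = (3539 - 2372)*(4839 + 3187) = 1167*8026 = 9366342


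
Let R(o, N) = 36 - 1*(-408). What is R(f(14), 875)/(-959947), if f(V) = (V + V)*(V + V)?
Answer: -444/959947 ≈ -0.00046253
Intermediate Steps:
f(V) = 4*V² (f(V) = (2*V)*(2*V) = 4*V²)
R(o, N) = 444 (R(o, N) = 36 + 408 = 444)
R(f(14), 875)/(-959947) = 444/(-959947) = 444*(-1/959947) = -444/959947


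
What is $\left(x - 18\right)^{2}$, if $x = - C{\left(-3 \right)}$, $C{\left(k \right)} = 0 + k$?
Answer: $225$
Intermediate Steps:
$C{\left(k \right)} = k$
$x = 3$ ($x = \left(-1\right) \left(-3\right) = 3$)
$\left(x - 18\right)^{2} = \left(3 - 18\right)^{2} = \left(-15\right)^{2} = 225$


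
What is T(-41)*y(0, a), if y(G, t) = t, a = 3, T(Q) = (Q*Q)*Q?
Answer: -206763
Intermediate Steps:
T(Q) = Q³ (T(Q) = Q²*Q = Q³)
T(-41)*y(0, a) = (-41)³*3 = -68921*3 = -206763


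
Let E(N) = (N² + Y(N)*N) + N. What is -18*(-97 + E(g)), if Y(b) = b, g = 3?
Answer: 1368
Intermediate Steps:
E(N) = N + 2*N² (E(N) = (N² + N*N) + N = (N² + N²) + N = 2*N² + N = N + 2*N²)
-18*(-97 + E(g)) = -18*(-97 + 3*(1 + 2*3)) = -18*(-97 + 3*(1 + 6)) = -18*(-97 + 3*7) = -18*(-97 + 21) = -18*(-76) = 1368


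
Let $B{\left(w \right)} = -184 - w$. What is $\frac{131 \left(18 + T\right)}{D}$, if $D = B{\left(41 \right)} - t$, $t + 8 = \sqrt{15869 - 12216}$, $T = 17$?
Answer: $- \frac{994945}{43436} + \frac{4585 \sqrt{3653}}{43436} \approx -16.526$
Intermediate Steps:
$t = -8 + \sqrt{3653}$ ($t = -8 + \sqrt{15869 - 12216} = -8 + \sqrt{3653} \approx 52.44$)
$D = -217 - \sqrt{3653}$ ($D = \left(-184 - 41\right) - \left(-8 + \sqrt{3653}\right) = \left(-184 - 41\right) + \left(8 - \sqrt{3653}\right) = -225 + \left(8 - \sqrt{3653}\right) = -217 - \sqrt{3653} \approx -277.44$)
$\frac{131 \left(18 + T\right)}{D} = \frac{131 \left(18 + 17\right)}{-217 - \sqrt{3653}} = \frac{131 \cdot 35}{-217 - \sqrt{3653}} = \frac{4585}{-217 - \sqrt{3653}}$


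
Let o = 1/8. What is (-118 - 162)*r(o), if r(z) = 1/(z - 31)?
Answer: 2240/247 ≈ 9.0688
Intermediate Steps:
o = ⅛ ≈ 0.12500
r(z) = 1/(-31 + z)
(-118 - 162)*r(o) = (-118 - 162)/(-31 + ⅛) = -280/(-247/8) = -280*(-8/247) = 2240/247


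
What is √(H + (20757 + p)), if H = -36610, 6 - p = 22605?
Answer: 2*I*√9613 ≈ 196.09*I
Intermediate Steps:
p = -22599 (p = 6 - 1*22605 = 6 - 22605 = -22599)
√(H + (20757 + p)) = √(-36610 + (20757 - 22599)) = √(-36610 - 1842) = √(-38452) = 2*I*√9613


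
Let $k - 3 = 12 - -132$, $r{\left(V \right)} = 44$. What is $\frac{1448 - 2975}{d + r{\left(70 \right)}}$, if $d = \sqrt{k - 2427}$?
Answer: $- \frac{16797}{1054} + \frac{1527 i \sqrt{570}}{2108} \approx -15.936 + 17.294 i$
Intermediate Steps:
$k = 147$ ($k = 3 + \left(12 - -132\right) = 3 + \left(12 + 132\right) = 3 + 144 = 147$)
$d = 2 i \sqrt{570}$ ($d = \sqrt{147 - 2427} = \sqrt{-2280} = 2 i \sqrt{570} \approx 47.749 i$)
$\frac{1448 - 2975}{d + r{\left(70 \right)}} = \frac{1448 - 2975}{2 i \sqrt{570} + 44} = - \frac{1527}{44 + 2 i \sqrt{570}}$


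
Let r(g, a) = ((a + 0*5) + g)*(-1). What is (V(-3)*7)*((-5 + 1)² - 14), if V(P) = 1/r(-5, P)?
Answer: 7/4 ≈ 1.7500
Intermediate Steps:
r(g, a) = -a - g (r(g, a) = ((a + 0) + g)*(-1) = (a + g)*(-1) = -a - g)
V(P) = 1/(5 - P) (V(P) = 1/(-P - 1*(-5)) = 1/(-P + 5) = 1/(5 - P))
(V(-3)*7)*((-5 + 1)² - 14) = (-1/(-5 - 3)*7)*((-5 + 1)² - 14) = (-1/(-8)*7)*((-4)² - 14) = (-1*(-⅛)*7)*(16 - 14) = ((⅛)*7)*2 = (7/8)*2 = 7/4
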